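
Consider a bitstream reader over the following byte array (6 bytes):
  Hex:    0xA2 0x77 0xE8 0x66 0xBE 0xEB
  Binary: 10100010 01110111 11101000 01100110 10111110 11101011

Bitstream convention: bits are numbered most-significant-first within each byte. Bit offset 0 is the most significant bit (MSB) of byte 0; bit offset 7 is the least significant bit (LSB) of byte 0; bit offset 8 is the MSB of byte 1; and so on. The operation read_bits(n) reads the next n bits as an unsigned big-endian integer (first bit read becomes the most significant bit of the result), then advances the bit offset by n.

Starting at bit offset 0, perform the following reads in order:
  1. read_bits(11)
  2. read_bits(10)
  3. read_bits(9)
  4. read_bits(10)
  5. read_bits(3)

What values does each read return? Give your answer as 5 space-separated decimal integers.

Read 1: bits[0:11] width=11 -> value=1299 (bin 10100010011); offset now 11 = byte 1 bit 3; 37 bits remain
Read 2: bits[11:21] width=10 -> value=765 (bin 1011111101); offset now 21 = byte 2 bit 5; 27 bits remain
Read 3: bits[21:30] width=9 -> value=25 (bin 000011001); offset now 30 = byte 3 bit 6; 18 bits remain
Read 4: bits[30:40] width=10 -> value=702 (bin 1010111110); offset now 40 = byte 5 bit 0; 8 bits remain
Read 5: bits[40:43] width=3 -> value=7 (bin 111); offset now 43 = byte 5 bit 3; 5 bits remain

Answer: 1299 765 25 702 7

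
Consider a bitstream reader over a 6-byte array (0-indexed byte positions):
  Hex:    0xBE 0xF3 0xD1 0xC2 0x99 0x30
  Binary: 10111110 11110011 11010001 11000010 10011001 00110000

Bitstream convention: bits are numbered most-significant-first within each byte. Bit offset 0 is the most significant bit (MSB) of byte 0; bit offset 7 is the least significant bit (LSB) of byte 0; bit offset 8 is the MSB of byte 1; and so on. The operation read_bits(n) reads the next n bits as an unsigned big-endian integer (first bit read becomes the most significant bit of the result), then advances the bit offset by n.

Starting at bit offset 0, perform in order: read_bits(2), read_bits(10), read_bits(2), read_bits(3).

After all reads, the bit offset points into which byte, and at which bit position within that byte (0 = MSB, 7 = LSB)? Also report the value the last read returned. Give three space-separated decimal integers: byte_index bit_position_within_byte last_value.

Answer: 2 1 7

Derivation:
Read 1: bits[0:2] width=2 -> value=2 (bin 10); offset now 2 = byte 0 bit 2; 46 bits remain
Read 2: bits[2:12] width=10 -> value=1007 (bin 1111101111); offset now 12 = byte 1 bit 4; 36 bits remain
Read 3: bits[12:14] width=2 -> value=0 (bin 00); offset now 14 = byte 1 bit 6; 34 bits remain
Read 4: bits[14:17] width=3 -> value=7 (bin 111); offset now 17 = byte 2 bit 1; 31 bits remain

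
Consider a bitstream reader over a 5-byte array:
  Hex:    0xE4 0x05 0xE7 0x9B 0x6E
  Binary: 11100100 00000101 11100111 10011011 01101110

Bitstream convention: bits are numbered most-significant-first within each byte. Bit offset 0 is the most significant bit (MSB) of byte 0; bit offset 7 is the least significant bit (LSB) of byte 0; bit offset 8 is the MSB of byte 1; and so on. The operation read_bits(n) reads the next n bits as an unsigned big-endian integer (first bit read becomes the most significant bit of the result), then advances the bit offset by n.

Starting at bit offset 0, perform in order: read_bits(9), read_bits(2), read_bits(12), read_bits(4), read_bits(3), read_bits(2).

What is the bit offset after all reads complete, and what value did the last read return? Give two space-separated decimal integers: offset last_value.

Answer: 32 3

Derivation:
Read 1: bits[0:9] width=9 -> value=456 (bin 111001000); offset now 9 = byte 1 bit 1; 31 bits remain
Read 2: bits[9:11] width=2 -> value=0 (bin 00); offset now 11 = byte 1 bit 3; 29 bits remain
Read 3: bits[11:23] width=12 -> value=755 (bin 001011110011); offset now 23 = byte 2 bit 7; 17 bits remain
Read 4: bits[23:27] width=4 -> value=12 (bin 1100); offset now 27 = byte 3 bit 3; 13 bits remain
Read 5: bits[27:30] width=3 -> value=6 (bin 110); offset now 30 = byte 3 bit 6; 10 bits remain
Read 6: bits[30:32] width=2 -> value=3 (bin 11); offset now 32 = byte 4 bit 0; 8 bits remain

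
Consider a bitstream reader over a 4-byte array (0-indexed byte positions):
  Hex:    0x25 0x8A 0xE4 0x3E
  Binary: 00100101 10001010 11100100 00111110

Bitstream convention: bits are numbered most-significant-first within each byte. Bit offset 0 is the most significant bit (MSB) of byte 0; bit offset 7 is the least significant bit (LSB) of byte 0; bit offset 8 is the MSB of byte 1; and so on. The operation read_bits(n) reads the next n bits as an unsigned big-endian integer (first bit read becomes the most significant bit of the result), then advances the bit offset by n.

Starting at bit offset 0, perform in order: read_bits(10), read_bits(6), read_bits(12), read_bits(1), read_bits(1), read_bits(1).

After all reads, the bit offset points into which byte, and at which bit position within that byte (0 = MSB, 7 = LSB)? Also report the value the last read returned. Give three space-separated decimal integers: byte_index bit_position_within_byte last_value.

Answer: 3 7 1

Derivation:
Read 1: bits[0:10] width=10 -> value=150 (bin 0010010110); offset now 10 = byte 1 bit 2; 22 bits remain
Read 2: bits[10:16] width=6 -> value=10 (bin 001010); offset now 16 = byte 2 bit 0; 16 bits remain
Read 3: bits[16:28] width=12 -> value=3651 (bin 111001000011); offset now 28 = byte 3 bit 4; 4 bits remain
Read 4: bits[28:29] width=1 -> value=1 (bin 1); offset now 29 = byte 3 bit 5; 3 bits remain
Read 5: bits[29:30] width=1 -> value=1 (bin 1); offset now 30 = byte 3 bit 6; 2 bits remain
Read 6: bits[30:31] width=1 -> value=1 (bin 1); offset now 31 = byte 3 bit 7; 1 bits remain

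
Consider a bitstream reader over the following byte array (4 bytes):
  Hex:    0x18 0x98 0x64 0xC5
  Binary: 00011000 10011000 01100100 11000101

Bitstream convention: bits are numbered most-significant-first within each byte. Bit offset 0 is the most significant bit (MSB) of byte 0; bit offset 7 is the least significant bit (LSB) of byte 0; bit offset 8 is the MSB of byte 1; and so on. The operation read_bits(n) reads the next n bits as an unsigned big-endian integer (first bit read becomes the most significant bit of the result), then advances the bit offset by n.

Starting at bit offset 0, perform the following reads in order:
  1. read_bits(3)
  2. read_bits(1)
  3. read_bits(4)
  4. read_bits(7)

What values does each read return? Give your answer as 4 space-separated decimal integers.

Read 1: bits[0:3] width=3 -> value=0 (bin 000); offset now 3 = byte 0 bit 3; 29 bits remain
Read 2: bits[3:4] width=1 -> value=1 (bin 1); offset now 4 = byte 0 bit 4; 28 bits remain
Read 3: bits[4:8] width=4 -> value=8 (bin 1000); offset now 8 = byte 1 bit 0; 24 bits remain
Read 4: bits[8:15] width=7 -> value=76 (bin 1001100); offset now 15 = byte 1 bit 7; 17 bits remain

Answer: 0 1 8 76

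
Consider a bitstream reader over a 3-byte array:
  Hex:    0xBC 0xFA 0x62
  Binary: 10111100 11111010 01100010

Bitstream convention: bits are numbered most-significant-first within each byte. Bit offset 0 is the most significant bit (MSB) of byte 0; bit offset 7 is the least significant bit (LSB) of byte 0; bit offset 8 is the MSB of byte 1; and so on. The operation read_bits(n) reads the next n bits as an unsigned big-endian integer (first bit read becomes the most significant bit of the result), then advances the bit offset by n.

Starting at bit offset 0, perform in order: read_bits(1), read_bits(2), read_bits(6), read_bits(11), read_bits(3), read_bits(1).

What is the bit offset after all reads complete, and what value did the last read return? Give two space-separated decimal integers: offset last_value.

Answer: 24 0

Derivation:
Read 1: bits[0:1] width=1 -> value=1 (bin 1); offset now 1 = byte 0 bit 1; 23 bits remain
Read 2: bits[1:3] width=2 -> value=1 (bin 01); offset now 3 = byte 0 bit 3; 21 bits remain
Read 3: bits[3:9] width=6 -> value=57 (bin 111001); offset now 9 = byte 1 bit 1; 15 bits remain
Read 4: bits[9:20] width=11 -> value=1958 (bin 11110100110); offset now 20 = byte 2 bit 4; 4 bits remain
Read 5: bits[20:23] width=3 -> value=1 (bin 001); offset now 23 = byte 2 bit 7; 1 bits remain
Read 6: bits[23:24] width=1 -> value=0 (bin 0); offset now 24 = byte 3 bit 0; 0 bits remain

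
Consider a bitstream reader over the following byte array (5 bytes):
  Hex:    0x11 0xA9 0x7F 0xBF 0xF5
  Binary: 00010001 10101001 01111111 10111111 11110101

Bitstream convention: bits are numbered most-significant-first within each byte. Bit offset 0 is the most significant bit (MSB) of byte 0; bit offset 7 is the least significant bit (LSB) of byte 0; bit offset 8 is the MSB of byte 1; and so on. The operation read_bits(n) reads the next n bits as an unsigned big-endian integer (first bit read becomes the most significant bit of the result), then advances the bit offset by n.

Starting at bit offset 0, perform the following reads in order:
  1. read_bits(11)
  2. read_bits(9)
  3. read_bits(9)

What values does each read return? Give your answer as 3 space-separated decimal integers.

Read 1: bits[0:11] width=11 -> value=141 (bin 00010001101); offset now 11 = byte 1 bit 3; 29 bits remain
Read 2: bits[11:20] width=9 -> value=151 (bin 010010111); offset now 20 = byte 2 bit 4; 20 bits remain
Read 3: bits[20:29] width=9 -> value=503 (bin 111110111); offset now 29 = byte 3 bit 5; 11 bits remain

Answer: 141 151 503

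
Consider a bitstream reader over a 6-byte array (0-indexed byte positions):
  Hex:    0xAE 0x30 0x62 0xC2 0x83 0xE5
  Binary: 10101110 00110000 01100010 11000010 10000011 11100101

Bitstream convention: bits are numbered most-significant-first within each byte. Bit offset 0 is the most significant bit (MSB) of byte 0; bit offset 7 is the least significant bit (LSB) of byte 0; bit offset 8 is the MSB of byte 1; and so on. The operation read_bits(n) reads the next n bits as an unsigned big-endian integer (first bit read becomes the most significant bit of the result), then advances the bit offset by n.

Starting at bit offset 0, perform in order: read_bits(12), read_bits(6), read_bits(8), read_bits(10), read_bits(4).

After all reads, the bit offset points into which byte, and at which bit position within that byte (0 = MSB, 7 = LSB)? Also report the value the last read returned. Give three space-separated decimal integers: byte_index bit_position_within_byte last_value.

Answer: 5 0 3

Derivation:
Read 1: bits[0:12] width=12 -> value=2787 (bin 101011100011); offset now 12 = byte 1 bit 4; 36 bits remain
Read 2: bits[12:18] width=6 -> value=1 (bin 000001); offset now 18 = byte 2 bit 2; 30 bits remain
Read 3: bits[18:26] width=8 -> value=139 (bin 10001011); offset now 26 = byte 3 bit 2; 22 bits remain
Read 4: bits[26:36] width=10 -> value=40 (bin 0000101000); offset now 36 = byte 4 bit 4; 12 bits remain
Read 5: bits[36:40] width=4 -> value=3 (bin 0011); offset now 40 = byte 5 bit 0; 8 bits remain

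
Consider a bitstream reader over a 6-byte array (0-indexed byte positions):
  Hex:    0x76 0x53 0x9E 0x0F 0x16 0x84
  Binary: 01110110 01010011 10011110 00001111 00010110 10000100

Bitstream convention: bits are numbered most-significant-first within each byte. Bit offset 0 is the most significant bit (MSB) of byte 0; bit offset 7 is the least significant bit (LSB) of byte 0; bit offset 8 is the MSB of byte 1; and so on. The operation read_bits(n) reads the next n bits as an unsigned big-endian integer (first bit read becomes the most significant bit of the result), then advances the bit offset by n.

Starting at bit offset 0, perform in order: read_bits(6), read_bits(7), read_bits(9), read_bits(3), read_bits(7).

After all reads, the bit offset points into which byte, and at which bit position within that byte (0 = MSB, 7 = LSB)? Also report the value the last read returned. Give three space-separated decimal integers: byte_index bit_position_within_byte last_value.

Answer: 4 0 15

Derivation:
Read 1: bits[0:6] width=6 -> value=29 (bin 011101); offset now 6 = byte 0 bit 6; 42 bits remain
Read 2: bits[6:13] width=7 -> value=74 (bin 1001010); offset now 13 = byte 1 bit 5; 35 bits remain
Read 3: bits[13:22] width=9 -> value=231 (bin 011100111); offset now 22 = byte 2 bit 6; 26 bits remain
Read 4: bits[22:25] width=3 -> value=4 (bin 100); offset now 25 = byte 3 bit 1; 23 bits remain
Read 5: bits[25:32] width=7 -> value=15 (bin 0001111); offset now 32 = byte 4 bit 0; 16 bits remain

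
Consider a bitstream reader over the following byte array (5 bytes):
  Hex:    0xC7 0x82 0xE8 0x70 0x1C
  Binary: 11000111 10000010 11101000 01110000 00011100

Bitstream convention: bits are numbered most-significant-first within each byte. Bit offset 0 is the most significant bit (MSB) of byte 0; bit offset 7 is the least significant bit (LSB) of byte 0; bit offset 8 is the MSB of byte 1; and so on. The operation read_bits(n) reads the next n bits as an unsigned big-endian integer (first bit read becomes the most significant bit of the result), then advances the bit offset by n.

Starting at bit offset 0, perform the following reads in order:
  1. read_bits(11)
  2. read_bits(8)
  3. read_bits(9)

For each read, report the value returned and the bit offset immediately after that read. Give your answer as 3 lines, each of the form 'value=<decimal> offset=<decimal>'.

Read 1: bits[0:11] width=11 -> value=1596 (bin 11000111100); offset now 11 = byte 1 bit 3; 29 bits remain
Read 2: bits[11:19] width=8 -> value=23 (bin 00010111); offset now 19 = byte 2 bit 3; 21 bits remain
Read 3: bits[19:28] width=9 -> value=135 (bin 010000111); offset now 28 = byte 3 bit 4; 12 bits remain

Answer: value=1596 offset=11
value=23 offset=19
value=135 offset=28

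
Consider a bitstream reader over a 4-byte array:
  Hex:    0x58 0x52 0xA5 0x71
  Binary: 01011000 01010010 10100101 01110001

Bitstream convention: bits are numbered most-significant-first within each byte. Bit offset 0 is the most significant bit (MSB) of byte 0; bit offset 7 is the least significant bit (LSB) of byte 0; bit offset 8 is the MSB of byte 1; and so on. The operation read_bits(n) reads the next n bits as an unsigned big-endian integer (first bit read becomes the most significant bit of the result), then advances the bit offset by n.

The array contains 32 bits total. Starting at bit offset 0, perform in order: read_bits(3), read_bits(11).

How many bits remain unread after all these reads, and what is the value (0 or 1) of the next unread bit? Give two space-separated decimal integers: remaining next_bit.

Answer: 18 1

Derivation:
Read 1: bits[0:3] width=3 -> value=2 (bin 010); offset now 3 = byte 0 bit 3; 29 bits remain
Read 2: bits[3:14] width=11 -> value=1556 (bin 11000010100); offset now 14 = byte 1 bit 6; 18 bits remain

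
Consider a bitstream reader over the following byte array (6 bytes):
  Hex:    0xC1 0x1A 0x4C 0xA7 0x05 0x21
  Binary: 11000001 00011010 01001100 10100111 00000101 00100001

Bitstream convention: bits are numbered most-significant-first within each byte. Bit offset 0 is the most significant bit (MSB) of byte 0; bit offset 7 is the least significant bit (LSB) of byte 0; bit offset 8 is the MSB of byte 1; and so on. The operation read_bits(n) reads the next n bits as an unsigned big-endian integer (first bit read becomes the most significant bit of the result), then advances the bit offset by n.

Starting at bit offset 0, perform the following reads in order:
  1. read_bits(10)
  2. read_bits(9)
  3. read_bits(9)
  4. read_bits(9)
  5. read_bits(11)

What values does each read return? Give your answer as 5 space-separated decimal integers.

Answer: 772 210 202 224 1313

Derivation:
Read 1: bits[0:10] width=10 -> value=772 (bin 1100000100); offset now 10 = byte 1 bit 2; 38 bits remain
Read 2: bits[10:19] width=9 -> value=210 (bin 011010010); offset now 19 = byte 2 bit 3; 29 bits remain
Read 3: bits[19:28] width=9 -> value=202 (bin 011001010); offset now 28 = byte 3 bit 4; 20 bits remain
Read 4: bits[28:37] width=9 -> value=224 (bin 011100000); offset now 37 = byte 4 bit 5; 11 bits remain
Read 5: bits[37:48] width=11 -> value=1313 (bin 10100100001); offset now 48 = byte 6 bit 0; 0 bits remain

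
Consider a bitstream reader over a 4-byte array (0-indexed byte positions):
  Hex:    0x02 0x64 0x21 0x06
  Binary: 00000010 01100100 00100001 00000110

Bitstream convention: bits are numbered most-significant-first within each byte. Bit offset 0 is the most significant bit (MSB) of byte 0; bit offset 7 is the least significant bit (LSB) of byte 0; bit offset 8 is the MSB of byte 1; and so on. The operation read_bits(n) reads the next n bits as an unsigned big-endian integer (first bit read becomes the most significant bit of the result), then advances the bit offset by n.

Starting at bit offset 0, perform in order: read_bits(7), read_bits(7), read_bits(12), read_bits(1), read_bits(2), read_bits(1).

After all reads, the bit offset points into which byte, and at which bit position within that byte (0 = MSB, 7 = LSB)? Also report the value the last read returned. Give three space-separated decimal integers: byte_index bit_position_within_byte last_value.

Read 1: bits[0:7] width=7 -> value=1 (bin 0000001); offset now 7 = byte 0 bit 7; 25 bits remain
Read 2: bits[7:14] width=7 -> value=25 (bin 0011001); offset now 14 = byte 1 bit 6; 18 bits remain
Read 3: bits[14:26] width=12 -> value=132 (bin 000010000100); offset now 26 = byte 3 bit 2; 6 bits remain
Read 4: bits[26:27] width=1 -> value=0 (bin 0); offset now 27 = byte 3 bit 3; 5 bits remain
Read 5: bits[27:29] width=2 -> value=0 (bin 00); offset now 29 = byte 3 bit 5; 3 bits remain
Read 6: bits[29:30] width=1 -> value=1 (bin 1); offset now 30 = byte 3 bit 6; 2 bits remain

Answer: 3 6 1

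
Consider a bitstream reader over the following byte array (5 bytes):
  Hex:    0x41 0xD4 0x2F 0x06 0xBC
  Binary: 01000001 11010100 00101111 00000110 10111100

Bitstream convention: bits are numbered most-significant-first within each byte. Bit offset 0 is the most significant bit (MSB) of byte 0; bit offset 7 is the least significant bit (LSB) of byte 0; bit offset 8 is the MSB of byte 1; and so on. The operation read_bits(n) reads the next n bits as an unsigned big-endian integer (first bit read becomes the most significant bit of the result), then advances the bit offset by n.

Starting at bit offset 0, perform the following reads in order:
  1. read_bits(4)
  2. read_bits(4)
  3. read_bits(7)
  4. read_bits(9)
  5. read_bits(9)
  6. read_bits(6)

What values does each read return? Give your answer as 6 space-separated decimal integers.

Read 1: bits[0:4] width=4 -> value=4 (bin 0100); offset now 4 = byte 0 bit 4; 36 bits remain
Read 2: bits[4:8] width=4 -> value=1 (bin 0001); offset now 8 = byte 1 bit 0; 32 bits remain
Read 3: bits[8:15] width=7 -> value=106 (bin 1101010); offset now 15 = byte 1 bit 7; 25 bits remain
Read 4: bits[15:24] width=9 -> value=47 (bin 000101111); offset now 24 = byte 3 bit 0; 16 bits remain
Read 5: bits[24:33] width=9 -> value=13 (bin 000001101); offset now 33 = byte 4 bit 1; 7 bits remain
Read 6: bits[33:39] width=6 -> value=30 (bin 011110); offset now 39 = byte 4 bit 7; 1 bits remain

Answer: 4 1 106 47 13 30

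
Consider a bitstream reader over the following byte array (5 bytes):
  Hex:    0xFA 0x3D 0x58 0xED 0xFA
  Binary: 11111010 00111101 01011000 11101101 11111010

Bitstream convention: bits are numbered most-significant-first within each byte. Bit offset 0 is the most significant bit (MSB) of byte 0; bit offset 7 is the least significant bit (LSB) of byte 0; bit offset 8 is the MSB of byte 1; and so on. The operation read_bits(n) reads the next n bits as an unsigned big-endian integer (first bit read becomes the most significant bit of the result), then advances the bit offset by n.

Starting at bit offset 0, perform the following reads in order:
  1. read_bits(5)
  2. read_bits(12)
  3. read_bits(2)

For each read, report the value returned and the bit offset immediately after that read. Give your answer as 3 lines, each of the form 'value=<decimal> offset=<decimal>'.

Answer: value=31 offset=5
value=1146 offset=17
value=2 offset=19

Derivation:
Read 1: bits[0:5] width=5 -> value=31 (bin 11111); offset now 5 = byte 0 bit 5; 35 bits remain
Read 2: bits[5:17] width=12 -> value=1146 (bin 010001111010); offset now 17 = byte 2 bit 1; 23 bits remain
Read 3: bits[17:19] width=2 -> value=2 (bin 10); offset now 19 = byte 2 bit 3; 21 bits remain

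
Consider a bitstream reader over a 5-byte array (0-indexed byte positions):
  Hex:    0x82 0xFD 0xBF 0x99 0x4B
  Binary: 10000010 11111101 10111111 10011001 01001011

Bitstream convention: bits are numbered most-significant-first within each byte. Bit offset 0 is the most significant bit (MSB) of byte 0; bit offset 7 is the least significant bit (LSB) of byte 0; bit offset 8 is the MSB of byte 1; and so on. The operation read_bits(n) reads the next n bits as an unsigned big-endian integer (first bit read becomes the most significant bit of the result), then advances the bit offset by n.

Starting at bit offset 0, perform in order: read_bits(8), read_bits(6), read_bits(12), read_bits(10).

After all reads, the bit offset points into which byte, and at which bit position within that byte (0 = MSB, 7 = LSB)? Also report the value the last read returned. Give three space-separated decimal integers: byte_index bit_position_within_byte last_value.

Read 1: bits[0:8] width=8 -> value=130 (bin 10000010); offset now 8 = byte 1 bit 0; 32 bits remain
Read 2: bits[8:14] width=6 -> value=63 (bin 111111); offset now 14 = byte 1 bit 6; 26 bits remain
Read 3: bits[14:26] width=12 -> value=1790 (bin 011011111110); offset now 26 = byte 3 bit 2; 14 bits remain
Read 4: bits[26:36] width=10 -> value=404 (bin 0110010100); offset now 36 = byte 4 bit 4; 4 bits remain

Answer: 4 4 404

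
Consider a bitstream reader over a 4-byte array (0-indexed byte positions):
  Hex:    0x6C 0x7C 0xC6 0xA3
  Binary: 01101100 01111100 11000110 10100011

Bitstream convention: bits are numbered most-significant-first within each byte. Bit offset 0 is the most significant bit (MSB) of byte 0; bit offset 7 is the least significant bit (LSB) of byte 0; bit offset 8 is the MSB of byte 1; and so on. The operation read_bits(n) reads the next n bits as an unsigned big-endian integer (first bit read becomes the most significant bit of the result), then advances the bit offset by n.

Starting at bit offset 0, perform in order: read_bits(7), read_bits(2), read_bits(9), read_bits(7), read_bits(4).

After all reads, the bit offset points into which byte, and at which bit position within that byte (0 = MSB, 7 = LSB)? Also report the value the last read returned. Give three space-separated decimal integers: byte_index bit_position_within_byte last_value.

Answer: 3 5 4

Derivation:
Read 1: bits[0:7] width=7 -> value=54 (bin 0110110); offset now 7 = byte 0 bit 7; 25 bits remain
Read 2: bits[7:9] width=2 -> value=0 (bin 00); offset now 9 = byte 1 bit 1; 23 bits remain
Read 3: bits[9:18] width=9 -> value=499 (bin 111110011); offset now 18 = byte 2 bit 2; 14 bits remain
Read 4: bits[18:25] width=7 -> value=13 (bin 0001101); offset now 25 = byte 3 bit 1; 7 bits remain
Read 5: bits[25:29] width=4 -> value=4 (bin 0100); offset now 29 = byte 3 bit 5; 3 bits remain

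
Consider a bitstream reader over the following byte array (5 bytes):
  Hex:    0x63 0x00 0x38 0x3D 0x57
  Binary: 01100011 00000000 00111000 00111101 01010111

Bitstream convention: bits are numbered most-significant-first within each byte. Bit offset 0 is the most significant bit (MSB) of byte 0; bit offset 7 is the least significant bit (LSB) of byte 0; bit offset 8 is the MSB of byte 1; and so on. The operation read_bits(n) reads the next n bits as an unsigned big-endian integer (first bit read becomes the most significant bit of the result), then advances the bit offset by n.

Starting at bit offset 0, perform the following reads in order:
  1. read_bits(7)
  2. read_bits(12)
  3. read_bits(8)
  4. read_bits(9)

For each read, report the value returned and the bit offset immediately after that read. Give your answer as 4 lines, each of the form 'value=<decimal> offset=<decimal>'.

Read 1: bits[0:7] width=7 -> value=49 (bin 0110001); offset now 7 = byte 0 bit 7; 33 bits remain
Read 2: bits[7:19] width=12 -> value=2049 (bin 100000000001); offset now 19 = byte 2 bit 3; 21 bits remain
Read 3: bits[19:27] width=8 -> value=193 (bin 11000001); offset now 27 = byte 3 bit 3; 13 bits remain
Read 4: bits[27:36] width=9 -> value=469 (bin 111010101); offset now 36 = byte 4 bit 4; 4 bits remain

Answer: value=49 offset=7
value=2049 offset=19
value=193 offset=27
value=469 offset=36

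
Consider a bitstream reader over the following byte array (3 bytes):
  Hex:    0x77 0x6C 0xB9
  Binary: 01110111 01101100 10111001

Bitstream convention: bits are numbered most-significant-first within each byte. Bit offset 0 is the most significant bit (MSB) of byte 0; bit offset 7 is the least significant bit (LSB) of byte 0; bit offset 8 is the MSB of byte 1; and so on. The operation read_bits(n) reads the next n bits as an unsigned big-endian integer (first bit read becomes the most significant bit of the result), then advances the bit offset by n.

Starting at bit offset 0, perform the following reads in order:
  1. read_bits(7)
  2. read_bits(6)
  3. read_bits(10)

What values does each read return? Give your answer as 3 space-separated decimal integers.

Read 1: bits[0:7] width=7 -> value=59 (bin 0111011); offset now 7 = byte 0 bit 7; 17 bits remain
Read 2: bits[7:13] width=6 -> value=45 (bin 101101); offset now 13 = byte 1 bit 5; 11 bits remain
Read 3: bits[13:23] width=10 -> value=604 (bin 1001011100); offset now 23 = byte 2 bit 7; 1 bits remain

Answer: 59 45 604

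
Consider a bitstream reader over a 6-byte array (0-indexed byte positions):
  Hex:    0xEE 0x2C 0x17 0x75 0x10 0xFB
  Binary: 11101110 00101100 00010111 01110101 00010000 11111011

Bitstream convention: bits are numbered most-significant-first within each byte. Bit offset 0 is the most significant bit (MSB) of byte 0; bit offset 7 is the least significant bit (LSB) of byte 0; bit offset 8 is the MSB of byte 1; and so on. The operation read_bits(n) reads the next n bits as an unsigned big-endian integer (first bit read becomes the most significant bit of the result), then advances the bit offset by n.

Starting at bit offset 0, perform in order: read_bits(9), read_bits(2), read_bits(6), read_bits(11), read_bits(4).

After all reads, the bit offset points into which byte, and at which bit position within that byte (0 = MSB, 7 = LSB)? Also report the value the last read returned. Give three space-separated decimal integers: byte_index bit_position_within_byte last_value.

Read 1: bits[0:9] width=9 -> value=476 (bin 111011100); offset now 9 = byte 1 bit 1; 39 bits remain
Read 2: bits[9:11] width=2 -> value=1 (bin 01); offset now 11 = byte 1 bit 3; 37 bits remain
Read 3: bits[11:17] width=6 -> value=24 (bin 011000); offset now 17 = byte 2 bit 1; 31 bits remain
Read 4: bits[17:28] width=11 -> value=375 (bin 00101110111); offset now 28 = byte 3 bit 4; 20 bits remain
Read 5: bits[28:32] width=4 -> value=5 (bin 0101); offset now 32 = byte 4 bit 0; 16 bits remain

Answer: 4 0 5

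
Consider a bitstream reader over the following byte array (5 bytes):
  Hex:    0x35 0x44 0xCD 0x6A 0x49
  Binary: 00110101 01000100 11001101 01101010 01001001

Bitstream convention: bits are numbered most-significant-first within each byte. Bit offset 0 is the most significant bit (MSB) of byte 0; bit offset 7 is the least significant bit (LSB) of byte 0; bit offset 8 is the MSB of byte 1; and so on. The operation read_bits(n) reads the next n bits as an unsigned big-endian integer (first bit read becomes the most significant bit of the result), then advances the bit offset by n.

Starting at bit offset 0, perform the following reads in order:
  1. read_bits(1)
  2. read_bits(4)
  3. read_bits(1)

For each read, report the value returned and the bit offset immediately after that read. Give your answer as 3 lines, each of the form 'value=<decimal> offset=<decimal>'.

Answer: value=0 offset=1
value=6 offset=5
value=1 offset=6

Derivation:
Read 1: bits[0:1] width=1 -> value=0 (bin 0); offset now 1 = byte 0 bit 1; 39 bits remain
Read 2: bits[1:5] width=4 -> value=6 (bin 0110); offset now 5 = byte 0 bit 5; 35 bits remain
Read 3: bits[5:6] width=1 -> value=1 (bin 1); offset now 6 = byte 0 bit 6; 34 bits remain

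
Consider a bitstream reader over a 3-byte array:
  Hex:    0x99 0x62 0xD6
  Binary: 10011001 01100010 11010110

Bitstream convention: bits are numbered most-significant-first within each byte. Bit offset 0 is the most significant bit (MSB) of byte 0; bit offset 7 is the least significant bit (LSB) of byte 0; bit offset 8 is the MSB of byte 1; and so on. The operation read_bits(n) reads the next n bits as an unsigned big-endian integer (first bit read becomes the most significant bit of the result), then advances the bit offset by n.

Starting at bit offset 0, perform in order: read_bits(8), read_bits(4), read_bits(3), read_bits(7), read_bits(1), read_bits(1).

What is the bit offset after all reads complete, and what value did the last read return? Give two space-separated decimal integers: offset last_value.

Read 1: bits[0:8] width=8 -> value=153 (bin 10011001); offset now 8 = byte 1 bit 0; 16 bits remain
Read 2: bits[8:12] width=4 -> value=6 (bin 0110); offset now 12 = byte 1 bit 4; 12 bits remain
Read 3: bits[12:15] width=3 -> value=1 (bin 001); offset now 15 = byte 1 bit 7; 9 bits remain
Read 4: bits[15:22] width=7 -> value=53 (bin 0110101); offset now 22 = byte 2 bit 6; 2 bits remain
Read 5: bits[22:23] width=1 -> value=1 (bin 1); offset now 23 = byte 2 bit 7; 1 bits remain
Read 6: bits[23:24] width=1 -> value=0 (bin 0); offset now 24 = byte 3 bit 0; 0 bits remain

Answer: 24 0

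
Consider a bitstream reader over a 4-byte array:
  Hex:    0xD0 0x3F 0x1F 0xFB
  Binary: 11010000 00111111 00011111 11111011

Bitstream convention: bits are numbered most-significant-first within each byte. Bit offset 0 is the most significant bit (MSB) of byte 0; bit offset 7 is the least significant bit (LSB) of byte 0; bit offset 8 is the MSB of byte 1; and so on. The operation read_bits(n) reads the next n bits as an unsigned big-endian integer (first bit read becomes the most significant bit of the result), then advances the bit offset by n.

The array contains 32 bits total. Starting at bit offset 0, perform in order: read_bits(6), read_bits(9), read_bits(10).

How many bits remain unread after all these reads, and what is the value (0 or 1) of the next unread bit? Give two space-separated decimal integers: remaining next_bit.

Answer: 7 1

Derivation:
Read 1: bits[0:6] width=6 -> value=52 (bin 110100); offset now 6 = byte 0 bit 6; 26 bits remain
Read 2: bits[6:15] width=9 -> value=31 (bin 000011111); offset now 15 = byte 1 bit 7; 17 bits remain
Read 3: bits[15:25] width=10 -> value=575 (bin 1000111111); offset now 25 = byte 3 bit 1; 7 bits remain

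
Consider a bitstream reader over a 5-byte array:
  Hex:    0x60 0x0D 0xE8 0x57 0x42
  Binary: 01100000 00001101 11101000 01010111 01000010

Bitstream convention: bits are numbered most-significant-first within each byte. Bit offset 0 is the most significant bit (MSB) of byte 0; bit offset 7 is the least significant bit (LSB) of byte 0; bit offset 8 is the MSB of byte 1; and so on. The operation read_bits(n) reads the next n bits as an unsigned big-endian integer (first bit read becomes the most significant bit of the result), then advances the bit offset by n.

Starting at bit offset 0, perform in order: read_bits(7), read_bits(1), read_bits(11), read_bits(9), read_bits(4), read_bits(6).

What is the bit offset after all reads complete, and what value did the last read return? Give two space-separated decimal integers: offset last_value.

Read 1: bits[0:7] width=7 -> value=48 (bin 0110000); offset now 7 = byte 0 bit 7; 33 bits remain
Read 2: bits[7:8] width=1 -> value=0 (bin 0); offset now 8 = byte 1 bit 0; 32 bits remain
Read 3: bits[8:19] width=11 -> value=111 (bin 00001101111); offset now 19 = byte 2 bit 3; 21 bits remain
Read 4: bits[19:28] width=9 -> value=133 (bin 010000101); offset now 28 = byte 3 bit 4; 12 bits remain
Read 5: bits[28:32] width=4 -> value=7 (bin 0111); offset now 32 = byte 4 bit 0; 8 bits remain
Read 6: bits[32:38] width=6 -> value=16 (bin 010000); offset now 38 = byte 4 bit 6; 2 bits remain

Answer: 38 16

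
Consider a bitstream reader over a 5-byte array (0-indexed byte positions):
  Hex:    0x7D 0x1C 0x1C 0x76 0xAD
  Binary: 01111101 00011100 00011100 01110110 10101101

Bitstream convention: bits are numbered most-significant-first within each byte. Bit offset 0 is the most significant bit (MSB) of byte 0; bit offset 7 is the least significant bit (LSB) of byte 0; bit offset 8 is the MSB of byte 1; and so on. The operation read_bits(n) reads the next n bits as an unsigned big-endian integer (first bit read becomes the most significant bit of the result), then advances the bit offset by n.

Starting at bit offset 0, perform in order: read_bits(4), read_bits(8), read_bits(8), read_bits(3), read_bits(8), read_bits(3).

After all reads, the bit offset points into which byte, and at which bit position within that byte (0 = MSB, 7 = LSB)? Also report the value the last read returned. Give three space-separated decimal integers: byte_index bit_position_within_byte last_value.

Read 1: bits[0:4] width=4 -> value=7 (bin 0111); offset now 4 = byte 0 bit 4; 36 bits remain
Read 2: bits[4:12] width=8 -> value=209 (bin 11010001); offset now 12 = byte 1 bit 4; 28 bits remain
Read 3: bits[12:20] width=8 -> value=193 (bin 11000001); offset now 20 = byte 2 bit 4; 20 bits remain
Read 4: bits[20:23] width=3 -> value=6 (bin 110); offset now 23 = byte 2 bit 7; 17 bits remain
Read 5: bits[23:31] width=8 -> value=59 (bin 00111011); offset now 31 = byte 3 bit 7; 9 bits remain
Read 6: bits[31:34] width=3 -> value=2 (bin 010); offset now 34 = byte 4 bit 2; 6 bits remain

Answer: 4 2 2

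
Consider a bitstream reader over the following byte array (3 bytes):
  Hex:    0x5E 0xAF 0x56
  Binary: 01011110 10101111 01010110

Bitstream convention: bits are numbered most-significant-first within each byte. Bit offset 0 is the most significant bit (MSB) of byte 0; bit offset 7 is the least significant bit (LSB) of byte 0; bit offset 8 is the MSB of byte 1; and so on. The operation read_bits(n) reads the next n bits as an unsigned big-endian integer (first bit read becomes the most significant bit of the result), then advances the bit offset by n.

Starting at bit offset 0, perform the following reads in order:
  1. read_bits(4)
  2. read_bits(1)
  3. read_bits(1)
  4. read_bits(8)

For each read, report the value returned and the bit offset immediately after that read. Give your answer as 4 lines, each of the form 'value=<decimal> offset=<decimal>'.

Answer: value=5 offset=4
value=1 offset=5
value=1 offset=6
value=171 offset=14

Derivation:
Read 1: bits[0:4] width=4 -> value=5 (bin 0101); offset now 4 = byte 0 bit 4; 20 bits remain
Read 2: bits[4:5] width=1 -> value=1 (bin 1); offset now 5 = byte 0 bit 5; 19 bits remain
Read 3: bits[5:6] width=1 -> value=1 (bin 1); offset now 6 = byte 0 bit 6; 18 bits remain
Read 4: bits[6:14] width=8 -> value=171 (bin 10101011); offset now 14 = byte 1 bit 6; 10 bits remain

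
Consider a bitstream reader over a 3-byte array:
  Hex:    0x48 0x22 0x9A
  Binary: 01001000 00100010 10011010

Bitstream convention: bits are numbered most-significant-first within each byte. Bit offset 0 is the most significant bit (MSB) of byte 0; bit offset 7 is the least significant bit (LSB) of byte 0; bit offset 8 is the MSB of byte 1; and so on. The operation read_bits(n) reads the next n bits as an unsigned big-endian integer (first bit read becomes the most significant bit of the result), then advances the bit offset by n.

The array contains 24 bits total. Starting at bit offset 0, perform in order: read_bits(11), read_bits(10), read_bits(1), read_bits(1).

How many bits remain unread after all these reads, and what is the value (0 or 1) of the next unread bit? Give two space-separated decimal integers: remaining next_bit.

Read 1: bits[0:11] width=11 -> value=577 (bin 01001000001); offset now 11 = byte 1 bit 3; 13 bits remain
Read 2: bits[11:21] width=10 -> value=83 (bin 0001010011); offset now 21 = byte 2 bit 5; 3 bits remain
Read 3: bits[21:22] width=1 -> value=0 (bin 0); offset now 22 = byte 2 bit 6; 2 bits remain
Read 4: bits[22:23] width=1 -> value=1 (bin 1); offset now 23 = byte 2 bit 7; 1 bits remain

Answer: 1 0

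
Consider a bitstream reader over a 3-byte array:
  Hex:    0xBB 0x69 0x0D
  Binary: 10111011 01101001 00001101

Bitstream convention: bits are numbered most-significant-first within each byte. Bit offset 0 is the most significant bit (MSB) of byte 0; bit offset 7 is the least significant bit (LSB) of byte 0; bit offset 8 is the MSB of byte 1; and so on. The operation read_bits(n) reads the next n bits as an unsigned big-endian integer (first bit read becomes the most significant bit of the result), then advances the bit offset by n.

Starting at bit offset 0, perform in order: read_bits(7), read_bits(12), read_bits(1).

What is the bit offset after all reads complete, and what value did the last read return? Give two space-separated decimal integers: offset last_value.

Read 1: bits[0:7] width=7 -> value=93 (bin 1011101); offset now 7 = byte 0 bit 7; 17 bits remain
Read 2: bits[7:19] width=12 -> value=2888 (bin 101101001000); offset now 19 = byte 2 bit 3; 5 bits remain
Read 3: bits[19:20] width=1 -> value=0 (bin 0); offset now 20 = byte 2 bit 4; 4 bits remain

Answer: 20 0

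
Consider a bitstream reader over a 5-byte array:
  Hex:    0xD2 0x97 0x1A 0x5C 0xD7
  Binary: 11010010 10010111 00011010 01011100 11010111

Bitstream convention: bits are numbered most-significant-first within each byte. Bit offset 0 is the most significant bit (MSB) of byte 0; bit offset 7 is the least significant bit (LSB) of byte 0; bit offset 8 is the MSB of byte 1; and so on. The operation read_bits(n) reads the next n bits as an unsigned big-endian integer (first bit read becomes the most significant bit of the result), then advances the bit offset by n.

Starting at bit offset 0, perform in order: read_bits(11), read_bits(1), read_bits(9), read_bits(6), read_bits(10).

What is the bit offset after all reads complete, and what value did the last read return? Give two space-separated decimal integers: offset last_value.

Answer: 37 922

Derivation:
Read 1: bits[0:11] width=11 -> value=1684 (bin 11010010100); offset now 11 = byte 1 bit 3; 29 bits remain
Read 2: bits[11:12] width=1 -> value=1 (bin 1); offset now 12 = byte 1 bit 4; 28 bits remain
Read 3: bits[12:21] width=9 -> value=227 (bin 011100011); offset now 21 = byte 2 bit 5; 19 bits remain
Read 4: bits[21:27] width=6 -> value=18 (bin 010010); offset now 27 = byte 3 bit 3; 13 bits remain
Read 5: bits[27:37] width=10 -> value=922 (bin 1110011010); offset now 37 = byte 4 bit 5; 3 bits remain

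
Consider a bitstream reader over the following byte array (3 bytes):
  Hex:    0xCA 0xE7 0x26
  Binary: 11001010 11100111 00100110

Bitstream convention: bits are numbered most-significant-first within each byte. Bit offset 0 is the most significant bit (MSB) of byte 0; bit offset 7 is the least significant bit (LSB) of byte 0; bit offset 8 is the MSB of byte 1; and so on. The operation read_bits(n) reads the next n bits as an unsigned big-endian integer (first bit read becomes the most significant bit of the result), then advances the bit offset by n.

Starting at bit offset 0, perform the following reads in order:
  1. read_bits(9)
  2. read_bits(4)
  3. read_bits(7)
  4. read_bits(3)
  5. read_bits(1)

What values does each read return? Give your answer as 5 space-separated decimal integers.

Answer: 405 12 114 3 0

Derivation:
Read 1: bits[0:9] width=9 -> value=405 (bin 110010101); offset now 9 = byte 1 bit 1; 15 bits remain
Read 2: bits[9:13] width=4 -> value=12 (bin 1100); offset now 13 = byte 1 bit 5; 11 bits remain
Read 3: bits[13:20] width=7 -> value=114 (bin 1110010); offset now 20 = byte 2 bit 4; 4 bits remain
Read 4: bits[20:23] width=3 -> value=3 (bin 011); offset now 23 = byte 2 bit 7; 1 bits remain
Read 5: bits[23:24] width=1 -> value=0 (bin 0); offset now 24 = byte 3 bit 0; 0 bits remain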